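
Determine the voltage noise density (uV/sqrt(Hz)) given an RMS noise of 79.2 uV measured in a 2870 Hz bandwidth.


Noise spectral density = Vrms / sqrt(BW).
NSD = 79.2 / sqrt(2870)
NSD = 79.2 / 53.5724
NSD = 1.4784 uV/sqrt(Hz)

1.4784 uV/sqrt(Hz)


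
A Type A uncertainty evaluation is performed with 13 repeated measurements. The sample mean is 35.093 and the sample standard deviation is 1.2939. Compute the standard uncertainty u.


The standard uncertainty for Type A evaluation is u = s / sqrt(n).
u = 1.2939 / sqrt(13)
u = 1.2939 / 3.6056
u = 0.3589

0.3589


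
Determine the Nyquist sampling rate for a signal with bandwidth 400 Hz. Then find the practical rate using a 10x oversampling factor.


By Nyquist theorem, fs_min = 2 * fmax.
fs_min = 2 * 400 = 800 Hz
Practical rate = 10 * fs_min = 10 * 800 = 8000 Hz

fs_min = 800 Hz, fs_practical = 8000 Hz


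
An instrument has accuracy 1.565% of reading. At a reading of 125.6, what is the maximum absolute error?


Absolute error = (accuracy% / 100) * reading.
Error = (1.565 / 100) * 125.6
Error = 0.01565 * 125.6
Error = 1.9656

1.9656


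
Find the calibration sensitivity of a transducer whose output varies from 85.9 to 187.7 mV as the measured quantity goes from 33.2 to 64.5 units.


Sensitivity = (y2 - y1) / (x2 - x1).
S = (187.7 - 85.9) / (64.5 - 33.2)
S = 101.8 / 31.3
S = 3.2524 mV/unit

3.2524 mV/unit


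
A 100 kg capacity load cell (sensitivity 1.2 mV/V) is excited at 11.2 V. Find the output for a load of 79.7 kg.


Vout = rated_output * Vex * (load / capacity).
Vout = 1.2 * 11.2 * (79.7 / 100)
Vout = 1.2 * 11.2 * 0.797
Vout = 10.712 mV

10.712 mV


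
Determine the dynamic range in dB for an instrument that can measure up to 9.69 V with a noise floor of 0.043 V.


Dynamic range = 20 * log10(Vmax / Vnoise).
DR = 20 * log10(9.69 / 0.043)
DR = 20 * log10(225.35)
DR = 47.06 dB

47.06 dB


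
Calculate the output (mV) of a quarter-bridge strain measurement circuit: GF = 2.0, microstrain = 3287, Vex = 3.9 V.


Quarter bridge output: Vout = (GF * epsilon * Vex) / 4.
Vout = (2.0 * 3287e-6 * 3.9) / 4
Vout = 0.0256386 / 4 V
Vout = 0.00640965 V = 6.4097 mV

6.4097 mV


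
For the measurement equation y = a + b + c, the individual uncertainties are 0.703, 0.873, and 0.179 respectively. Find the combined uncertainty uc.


For a sum of independent quantities, uc = sqrt(u1^2 + u2^2 + u3^2).
uc = sqrt(0.703^2 + 0.873^2 + 0.179^2)
uc = sqrt(0.494209 + 0.762129 + 0.032041)
uc = 1.1351

1.1351


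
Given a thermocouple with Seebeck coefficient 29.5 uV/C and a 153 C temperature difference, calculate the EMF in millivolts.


The thermocouple output V = sensitivity * dT.
V = 29.5 uV/C * 153 C
V = 4513.5 uV
V = 4.513 mV

4.513 mV


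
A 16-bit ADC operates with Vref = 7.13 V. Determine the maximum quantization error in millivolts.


The maximum quantization error is +/- LSB/2.
LSB = Vref / 2^n = 7.13 / 65536 = 0.0001088 V
Max error = LSB / 2 = 0.0001088 / 2 = 5.44e-05 V
Max error = 0.0544 mV

0.0544 mV


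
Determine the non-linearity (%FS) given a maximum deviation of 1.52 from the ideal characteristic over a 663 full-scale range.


Linearity error = (max deviation / full scale) * 100%.
Linearity = (1.52 / 663) * 100
Linearity = 0.229 %FS

0.229 %FS


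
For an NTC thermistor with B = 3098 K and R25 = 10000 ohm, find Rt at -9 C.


NTC thermistor equation: Rt = R25 * exp(B * (1/T - 1/T25)).
T in Kelvin: 264.15 K, T25 = 298.15 K
1/T - 1/T25 = 1/264.15 - 1/298.15 = 0.00043171
B * (1/T - 1/T25) = 3098 * 0.00043171 = 1.3374
Rt = 10000 * exp(1.3374) = 38092.9 ohm

38092.9 ohm


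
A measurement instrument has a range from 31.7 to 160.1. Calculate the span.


Span = upper range - lower range.
Span = 160.1 - (31.7)
Span = 128.4

128.4


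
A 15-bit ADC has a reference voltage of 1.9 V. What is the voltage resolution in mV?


The resolution (LSB) of an ADC is Vref / 2^n.
LSB = 1.9 / 2^15
LSB = 1.9 / 32768
LSB = 5.798e-05 V = 0.0579834 mV

0.0579834 mV


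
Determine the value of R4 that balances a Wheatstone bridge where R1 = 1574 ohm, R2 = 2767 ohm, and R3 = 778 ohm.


At balance: R1*R4 = R2*R3, so R4 = R2*R3/R1.
R4 = 2767 * 778 / 1574
R4 = 2152726 / 1574
R4 = 1367.68 ohm

1367.68 ohm


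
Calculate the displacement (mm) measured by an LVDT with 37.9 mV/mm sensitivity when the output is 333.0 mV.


Displacement = Vout / sensitivity.
d = 333.0 / 37.9
d = 8.786 mm

8.786 mm


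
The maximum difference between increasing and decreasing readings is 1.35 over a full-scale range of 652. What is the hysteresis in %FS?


Hysteresis = (max difference / full scale) * 100%.
H = (1.35 / 652) * 100
H = 0.207 %FS

0.207 %FS


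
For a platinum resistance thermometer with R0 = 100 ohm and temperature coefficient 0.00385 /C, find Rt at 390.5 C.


The RTD equation: Rt = R0 * (1 + alpha * T).
Rt = 100 * (1 + 0.00385 * 390.5)
Rt = 100 * (1 + 1.503425)
Rt = 100 * 2.503425
Rt = 250.343 ohm

250.343 ohm


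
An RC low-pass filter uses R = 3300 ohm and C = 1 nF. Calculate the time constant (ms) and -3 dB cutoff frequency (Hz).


Time constant: tau = R * C.
tau = 3300 * 1.00e-09 = 3.3e-06 s
tau = 0.0033 ms
Cutoff frequency: fc = 1 / (2*pi*R*C).
fc = 1 / (2*pi*3.3e-06) = 48228.77 Hz

tau = 0.0033 ms, fc = 48228.77 Hz


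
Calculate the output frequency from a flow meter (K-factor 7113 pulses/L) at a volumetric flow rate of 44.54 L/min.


Frequency = K * Q / 60 (converting L/min to L/s).
f = 7113 * 44.54 / 60
f = 316813.02 / 60
f = 5280.22 Hz

5280.22 Hz


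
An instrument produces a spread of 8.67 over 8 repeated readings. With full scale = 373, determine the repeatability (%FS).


Repeatability = (spread / full scale) * 100%.
R = (8.67 / 373) * 100
R = 2.324 %FS

2.324 %FS


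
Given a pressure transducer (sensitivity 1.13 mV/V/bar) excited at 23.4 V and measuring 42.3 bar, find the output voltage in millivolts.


Output = sensitivity * Vex * P.
Vout = 1.13 * 23.4 * 42.3
Vout = 26.442 * 42.3
Vout = 1118.5 mV

1118.5 mV


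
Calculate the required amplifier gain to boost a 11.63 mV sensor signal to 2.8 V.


Gain = Vout / Vin (converting to same units).
G = 2.8 V / 11.63 mV
G = 2800.0 mV / 11.63 mV
G = 240.76

240.76


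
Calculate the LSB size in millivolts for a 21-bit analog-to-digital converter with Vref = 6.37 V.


The resolution (LSB) of an ADC is Vref / 2^n.
LSB = 6.37 / 2^21
LSB = 6.37 / 2097152
LSB = 3.04e-06 V = 0.00303745 mV

0.00303745 mV


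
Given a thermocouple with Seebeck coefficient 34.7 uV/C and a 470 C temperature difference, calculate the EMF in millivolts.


The thermocouple output V = sensitivity * dT.
V = 34.7 uV/C * 470 C
V = 16309.0 uV
V = 16.309 mV

16.309 mV


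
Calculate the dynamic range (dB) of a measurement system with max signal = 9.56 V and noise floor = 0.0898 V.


Dynamic range = 20 * log10(Vmax / Vnoise).
DR = 20 * log10(9.56 / 0.0898)
DR = 20 * log10(106.46)
DR = 40.54 dB

40.54 dB


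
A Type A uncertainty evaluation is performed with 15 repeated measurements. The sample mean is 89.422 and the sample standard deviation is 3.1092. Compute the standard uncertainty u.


The standard uncertainty for Type A evaluation is u = s / sqrt(n).
u = 3.1092 / sqrt(15)
u = 3.1092 / 3.873
u = 0.8028

0.8028


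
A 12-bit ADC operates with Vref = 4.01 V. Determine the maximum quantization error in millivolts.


The maximum quantization error is +/- LSB/2.
LSB = Vref / 2^n = 4.01 / 4096 = 0.000979 V
Max error = LSB / 2 = 0.000979 / 2 = 0.0004895 V
Max error = 0.4895 mV

0.4895 mV


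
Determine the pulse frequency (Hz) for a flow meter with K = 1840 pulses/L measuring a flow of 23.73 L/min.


Frequency = K * Q / 60 (converting L/min to L/s).
f = 1840 * 23.73 / 60
f = 43663.2 / 60
f = 727.72 Hz

727.72 Hz


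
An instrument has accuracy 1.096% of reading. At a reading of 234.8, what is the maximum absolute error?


Absolute error = (accuracy% / 100) * reading.
Error = (1.096 / 100) * 234.8
Error = 0.01096 * 234.8
Error = 2.5734

2.5734


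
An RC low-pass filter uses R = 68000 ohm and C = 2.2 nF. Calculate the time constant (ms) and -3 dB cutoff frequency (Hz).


Time constant: tau = R * C.
tau = 68000 * 2.20e-09 = 0.0001496 s
tau = 0.1496 ms
Cutoff frequency: fc = 1 / (2*pi*R*C).
fc = 1 / (2*pi*0.0001496) = 1063.87 Hz

tau = 0.1496 ms, fc = 1063.87 Hz


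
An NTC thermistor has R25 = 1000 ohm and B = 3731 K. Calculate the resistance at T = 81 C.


NTC thermistor equation: Rt = R25 * exp(B * (1/T - 1/T25)).
T in Kelvin: 354.15 K, T25 = 298.15 K
1/T - 1/T25 = 1/354.15 - 1/298.15 = -0.00053035
B * (1/T - 1/T25) = 3731 * -0.00053035 = -1.9788
Rt = 1000 * exp(-1.9788) = 138.2 ohm

138.2 ohm


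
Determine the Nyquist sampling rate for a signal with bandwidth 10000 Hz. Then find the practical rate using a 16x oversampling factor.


By Nyquist theorem, fs_min = 2 * fmax.
fs_min = 2 * 10000 = 20000 Hz
Practical rate = 16 * fs_min = 16 * 20000 = 320000 Hz

fs_min = 20000 Hz, fs_practical = 320000 Hz


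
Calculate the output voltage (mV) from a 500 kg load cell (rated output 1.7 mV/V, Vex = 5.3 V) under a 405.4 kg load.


Vout = rated_output * Vex * (load / capacity).
Vout = 1.7 * 5.3 * (405.4 / 500)
Vout = 1.7 * 5.3 * 0.8108
Vout = 7.305 mV

7.305 mV


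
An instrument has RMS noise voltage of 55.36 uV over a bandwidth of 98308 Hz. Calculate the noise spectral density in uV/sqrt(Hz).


Noise spectral density = Vrms / sqrt(BW).
NSD = 55.36 / sqrt(98308)
NSD = 55.36 / 313.5411
NSD = 0.1766 uV/sqrt(Hz)

0.1766 uV/sqrt(Hz)


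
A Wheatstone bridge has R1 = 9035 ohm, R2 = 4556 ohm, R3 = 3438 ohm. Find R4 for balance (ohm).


At balance: R1*R4 = R2*R3, so R4 = R2*R3/R1.
R4 = 4556 * 3438 / 9035
R4 = 15663528 / 9035
R4 = 1733.65 ohm

1733.65 ohm


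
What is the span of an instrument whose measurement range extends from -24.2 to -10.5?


Span = upper range - lower range.
Span = -10.5 - (-24.2)
Span = 13.7

13.7


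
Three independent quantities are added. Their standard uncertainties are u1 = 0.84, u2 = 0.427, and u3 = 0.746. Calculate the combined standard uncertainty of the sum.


For a sum of independent quantities, uc = sqrt(u1^2 + u2^2 + u3^2).
uc = sqrt(0.84^2 + 0.427^2 + 0.746^2)
uc = sqrt(0.7056 + 0.182329 + 0.556516)
uc = 1.2019

1.2019


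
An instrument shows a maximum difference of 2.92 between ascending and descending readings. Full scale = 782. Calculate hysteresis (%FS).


Hysteresis = (max difference / full scale) * 100%.
H = (2.92 / 782) * 100
H = 0.373 %FS

0.373 %FS


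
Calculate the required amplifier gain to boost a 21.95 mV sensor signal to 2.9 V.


Gain = Vout / Vin (converting to same units).
G = 2.9 V / 21.95 mV
G = 2900.0 mV / 21.95 mV
G = 132.12

132.12


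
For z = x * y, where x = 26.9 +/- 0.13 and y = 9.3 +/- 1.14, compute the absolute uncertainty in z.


For a product z = x*y, the relative uncertainty is:
uz/z = sqrt((ux/x)^2 + (uy/y)^2)
Relative uncertainties: ux/x = 0.13/26.9 = 0.004833
uy/y = 1.14/9.3 = 0.122581
z = 26.9 * 9.3 = 250.2
uz = 250.2 * sqrt(0.004833^2 + 0.122581^2) = 30.69

30.69


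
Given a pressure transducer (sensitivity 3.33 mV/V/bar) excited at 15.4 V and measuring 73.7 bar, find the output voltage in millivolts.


Output = sensitivity * Vex * P.
Vout = 3.33 * 15.4 * 73.7
Vout = 51.282 * 73.7
Vout = 3779.48 mV

3779.48 mV


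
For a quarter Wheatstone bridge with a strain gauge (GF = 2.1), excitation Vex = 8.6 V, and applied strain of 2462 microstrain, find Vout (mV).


Quarter bridge output: Vout = (GF * epsilon * Vex) / 4.
Vout = (2.1 * 2462e-6 * 8.6) / 4
Vout = 0.04446372 / 4 V
Vout = 0.01111593 V = 11.1159 mV

11.1159 mV


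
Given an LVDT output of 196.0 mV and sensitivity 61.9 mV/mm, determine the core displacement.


Displacement = Vout / sensitivity.
d = 196.0 / 61.9
d = 3.166 mm

3.166 mm


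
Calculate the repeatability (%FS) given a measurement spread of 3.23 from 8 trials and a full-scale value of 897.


Repeatability = (spread / full scale) * 100%.
R = (3.23 / 897) * 100
R = 0.36 %FS

0.36 %FS


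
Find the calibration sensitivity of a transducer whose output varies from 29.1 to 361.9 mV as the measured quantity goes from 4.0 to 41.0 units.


Sensitivity = (y2 - y1) / (x2 - x1).
S = (361.9 - 29.1) / (41.0 - 4.0)
S = 332.8 / 37.0
S = 8.9946 mV/unit

8.9946 mV/unit


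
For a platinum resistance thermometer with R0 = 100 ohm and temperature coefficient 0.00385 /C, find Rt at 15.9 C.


The RTD equation: Rt = R0 * (1 + alpha * T).
Rt = 100 * (1 + 0.00385 * 15.9)
Rt = 100 * (1 + 0.061215)
Rt = 100 * 1.061215
Rt = 106.121 ohm

106.121 ohm


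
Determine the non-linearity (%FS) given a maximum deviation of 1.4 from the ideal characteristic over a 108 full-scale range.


Linearity error = (max deviation / full scale) * 100%.
Linearity = (1.4 / 108) * 100
Linearity = 1.296 %FS

1.296 %FS


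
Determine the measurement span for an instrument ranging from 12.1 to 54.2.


Span = upper range - lower range.
Span = 54.2 - (12.1)
Span = 42.1

42.1


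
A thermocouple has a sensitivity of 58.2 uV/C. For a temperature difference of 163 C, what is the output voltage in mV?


The thermocouple output V = sensitivity * dT.
V = 58.2 uV/C * 163 C
V = 9486.6 uV
V = 9.487 mV

9.487 mV


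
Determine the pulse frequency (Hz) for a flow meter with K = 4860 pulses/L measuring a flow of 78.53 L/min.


Frequency = K * Q / 60 (converting L/min to L/s).
f = 4860 * 78.53 / 60
f = 381655.8 / 60
f = 6360.93 Hz

6360.93 Hz


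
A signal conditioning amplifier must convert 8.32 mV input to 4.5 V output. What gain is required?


Gain = Vout / Vin (converting to same units).
G = 4.5 V / 8.32 mV
G = 4500.0 mV / 8.32 mV
G = 540.87

540.87


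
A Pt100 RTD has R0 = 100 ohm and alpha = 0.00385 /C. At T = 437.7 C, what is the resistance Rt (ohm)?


The RTD equation: Rt = R0 * (1 + alpha * T).
Rt = 100 * (1 + 0.00385 * 437.7)
Rt = 100 * (1 + 1.685145)
Rt = 100 * 2.685145
Rt = 268.515 ohm

268.515 ohm


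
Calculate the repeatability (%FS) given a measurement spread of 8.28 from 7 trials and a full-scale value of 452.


Repeatability = (spread / full scale) * 100%.
R = (8.28 / 452) * 100
R = 1.832 %FS

1.832 %FS


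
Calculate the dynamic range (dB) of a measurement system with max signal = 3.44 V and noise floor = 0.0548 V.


Dynamic range = 20 * log10(Vmax / Vnoise).
DR = 20 * log10(3.44 / 0.0548)
DR = 20 * log10(62.77)
DR = 35.96 dB

35.96 dB


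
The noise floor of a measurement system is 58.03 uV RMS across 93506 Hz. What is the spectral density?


Noise spectral density = Vrms / sqrt(BW).
NSD = 58.03 / sqrt(93506)
NSD = 58.03 / 305.7875
NSD = 0.1898 uV/sqrt(Hz)

0.1898 uV/sqrt(Hz)


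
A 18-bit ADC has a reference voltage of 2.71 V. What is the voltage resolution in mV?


The resolution (LSB) of an ADC is Vref / 2^n.
LSB = 2.71 / 2^18
LSB = 2.71 / 262144
LSB = 1.034e-05 V = 0.01033783 mV

0.01033783 mV


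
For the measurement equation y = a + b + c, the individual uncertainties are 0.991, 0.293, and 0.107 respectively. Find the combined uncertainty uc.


For a sum of independent quantities, uc = sqrt(u1^2 + u2^2 + u3^2).
uc = sqrt(0.991^2 + 0.293^2 + 0.107^2)
uc = sqrt(0.982081 + 0.085849 + 0.011449)
uc = 1.0389

1.0389


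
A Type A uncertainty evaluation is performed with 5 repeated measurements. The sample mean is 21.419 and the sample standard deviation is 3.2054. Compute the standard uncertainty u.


The standard uncertainty for Type A evaluation is u = s / sqrt(n).
u = 3.2054 / sqrt(5)
u = 3.2054 / 2.2361
u = 1.4335

1.4335


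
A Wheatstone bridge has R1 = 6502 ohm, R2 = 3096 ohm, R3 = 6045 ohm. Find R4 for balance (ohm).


At balance: R1*R4 = R2*R3, so R4 = R2*R3/R1.
R4 = 3096 * 6045 / 6502
R4 = 18715320 / 6502
R4 = 2878.39 ohm

2878.39 ohm


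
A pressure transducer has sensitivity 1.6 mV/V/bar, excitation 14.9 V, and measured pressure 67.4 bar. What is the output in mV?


Output = sensitivity * Vex * P.
Vout = 1.6 * 14.9 * 67.4
Vout = 23.84 * 67.4
Vout = 1606.82 mV

1606.82 mV


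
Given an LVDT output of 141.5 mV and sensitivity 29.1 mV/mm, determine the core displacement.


Displacement = Vout / sensitivity.
d = 141.5 / 29.1
d = 4.863 mm

4.863 mm


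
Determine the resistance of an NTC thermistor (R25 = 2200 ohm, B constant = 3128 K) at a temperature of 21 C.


NTC thermistor equation: Rt = R25 * exp(B * (1/T - 1/T25)).
T in Kelvin: 294.15 K, T25 = 298.15 K
1/T - 1/T25 = 1/294.15 - 1/298.15 = 4.561e-05
B * (1/T - 1/T25) = 3128 * 4.561e-05 = 0.1427
Rt = 2200 * exp(0.1427) = 2537.4 ohm

2537.4 ohm


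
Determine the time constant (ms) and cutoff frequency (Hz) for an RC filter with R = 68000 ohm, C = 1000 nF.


Time constant: tau = R * C.
tau = 68000 * 1.00e-06 = 0.068 s
tau = 68.0 ms
Cutoff frequency: fc = 1 / (2*pi*R*C).
fc = 1 / (2*pi*0.068) = 2.34 Hz

tau = 68.0 ms, fc = 2.34 Hz


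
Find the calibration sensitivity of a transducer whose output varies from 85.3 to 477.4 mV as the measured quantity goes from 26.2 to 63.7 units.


Sensitivity = (y2 - y1) / (x2 - x1).
S = (477.4 - 85.3) / (63.7 - 26.2)
S = 392.1 / 37.5
S = 10.456 mV/unit

10.456 mV/unit


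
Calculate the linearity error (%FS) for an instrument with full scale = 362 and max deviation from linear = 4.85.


Linearity error = (max deviation / full scale) * 100%.
Linearity = (4.85 / 362) * 100
Linearity = 1.34 %FS

1.34 %FS


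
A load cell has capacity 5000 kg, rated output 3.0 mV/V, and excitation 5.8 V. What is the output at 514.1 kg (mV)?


Vout = rated_output * Vex * (load / capacity).
Vout = 3.0 * 5.8 * (514.1 / 5000)
Vout = 3.0 * 5.8 * 0.10282
Vout = 1.789 mV

1.789 mV


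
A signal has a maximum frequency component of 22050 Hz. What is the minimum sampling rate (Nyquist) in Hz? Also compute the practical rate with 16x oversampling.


By Nyquist theorem, fs_min = 2 * fmax.
fs_min = 2 * 22050 = 44100 Hz
Practical rate = 16 * fs_min = 16 * 44100 = 705600 Hz

fs_min = 44100 Hz, fs_practical = 705600 Hz


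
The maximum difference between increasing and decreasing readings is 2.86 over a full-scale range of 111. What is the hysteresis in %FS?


Hysteresis = (max difference / full scale) * 100%.
H = (2.86 / 111) * 100
H = 2.577 %FS

2.577 %FS


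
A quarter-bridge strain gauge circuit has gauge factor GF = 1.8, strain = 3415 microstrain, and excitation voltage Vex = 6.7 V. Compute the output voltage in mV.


Quarter bridge output: Vout = (GF * epsilon * Vex) / 4.
Vout = (1.8 * 3415e-6 * 6.7) / 4
Vout = 0.0411849 / 4 V
Vout = 0.01029622 V = 10.2962 mV

10.2962 mV


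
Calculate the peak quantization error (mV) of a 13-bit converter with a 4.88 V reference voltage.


The maximum quantization error is +/- LSB/2.
LSB = Vref / 2^n = 4.88 / 8192 = 0.0005957 V
Max error = LSB / 2 = 0.0005957 / 2 = 0.00029785 V
Max error = 0.2979 mV

0.2979 mV


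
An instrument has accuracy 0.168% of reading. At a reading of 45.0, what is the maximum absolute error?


Absolute error = (accuracy% / 100) * reading.
Error = (0.168 / 100) * 45.0
Error = 0.00168 * 45.0
Error = 0.0756

0.0756


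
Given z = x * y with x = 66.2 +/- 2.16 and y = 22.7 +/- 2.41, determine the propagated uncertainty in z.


For a product z = x*y, the relative uncertainty is:
uz/z = sqrt((ux/x)^2 + (uy/y)^2)
Relative uncertainties: ux/x = 2.16/66.2 = 0.032628
uy/y = 2.41/22.7 = 0.106167
z = 66.2 * 22.7 = 1502.7
uz = 1502.7 * sqrt(0.032628^2 + 0.106167^2) = 166.907

166.907


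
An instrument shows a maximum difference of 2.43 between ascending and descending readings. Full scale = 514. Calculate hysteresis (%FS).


Hysteresis = (max difference / full scale) * 100%.
H = (2.43 / 514) * 100
H = 0.473 %FS

0.473 %FS


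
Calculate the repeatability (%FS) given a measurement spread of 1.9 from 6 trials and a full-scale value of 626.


Repeatability = (spread / full scale) * 100%.
R = (1.9 / 626) * 100
R = 0.304 %FS

0.304 %FS


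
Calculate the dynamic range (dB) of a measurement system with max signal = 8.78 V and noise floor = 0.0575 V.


Dynamic range = 20 * log10(Vmax / Vnoise).
DR = 20 * log10(8.78 / 0.0575)
DR = 20 * log10(152.7)
DR = 43.68 dB

43.68 dB


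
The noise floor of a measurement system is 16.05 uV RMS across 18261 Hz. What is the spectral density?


Noise spectral density = Vrms / sqrt(BW).
NSD = 16.05 / sqrt(18261)
NSD = 16.05 / 135.1333
NSD = 0.1188 uV/sqrt(Hz)

0.1188 uV/sqrt(Hz)


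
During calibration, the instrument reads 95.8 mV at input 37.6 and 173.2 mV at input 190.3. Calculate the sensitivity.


Sensitivity = (y2 - y1) / (x2 - x1).
S = (173.2 - 95.8) / (190.3 - 37.6)
S = 77.4 / 152.7
S = 0.5069 mV/unit

0.5069 mV/unit


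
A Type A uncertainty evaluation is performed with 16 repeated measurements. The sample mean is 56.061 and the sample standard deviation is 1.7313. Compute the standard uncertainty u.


The standard uncertainty for Type A evaluation is u = s / sqrt(n).
u = 1.7313 / sqrt(16)
u = 1.7313 / 4.0
u = 0.4328

0.4328


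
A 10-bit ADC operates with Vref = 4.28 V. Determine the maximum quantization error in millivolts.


The maximum quantization error is +/- LSB/2.
LSB = Vref / 2^n = 4.28 / 1024 = 0.00417969 V
Max error = LSB / 2 = 0.00417969 / 2 = 0.00208984 V
Max error = 2.0898 mV

2.0898 mV


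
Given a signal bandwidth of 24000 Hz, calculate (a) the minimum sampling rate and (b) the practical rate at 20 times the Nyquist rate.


By Nyquist theorem, fs_min = 2 * fmax.
fs_min = 2 * 24000 = 48000 Hz
Practical rate = 20 * fs_min = 20 * 48000 = 960000 Hz

fs_min = 48000 Hz, fs_practical = 960000 Hz


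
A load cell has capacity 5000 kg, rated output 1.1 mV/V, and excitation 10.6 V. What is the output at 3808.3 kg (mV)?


Vout = rated_output * Vex * (load / capacity).
Vout = 1.1 * 10.6 * (3808.3 / 5000)
Vout = 1.1 * 10.6 * 0.76166
Vout = 8.881 mV

8.881 mV


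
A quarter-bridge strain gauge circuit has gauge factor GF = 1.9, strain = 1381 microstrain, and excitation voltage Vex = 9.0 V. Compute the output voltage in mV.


Quarter bridge output: Vout = (GF * epsilon * Vex) / 4.
Vout = (1.9 * 1381e-6 * 9.0) / 4
Vout = 0.0236151 / 4 V
Vout = 0.00590377 V = 5.9038 mV

5.9038 mV


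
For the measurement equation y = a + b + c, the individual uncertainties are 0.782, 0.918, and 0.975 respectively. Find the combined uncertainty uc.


For a sum of independent quantities, uc = sqrt(u1^2 + u2^2 + u3^2).
uc = sqrt(0.782^2 + 0.918^2 + 0.975^2)
uc = sqrt(0.611524 + 0.842724 + 0.950625)
uc = 1.5508

1.5508


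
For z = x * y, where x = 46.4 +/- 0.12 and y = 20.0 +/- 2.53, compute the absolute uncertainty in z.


For a product z = x*y, the relative uncertainty is:
uz/z = sqrt((ux/x)^2 + (uy/y)^2)
Relative uncertainties: ux/x = 0.12/46.4 = 0.002586
uy/y = 2.53/20.0 = 0.1265
z = 46.4 * 20.0 = 928.0
uz = 928.0 * sqrt(0.002586^2 + 0.1265^2) = 117.417

117.417


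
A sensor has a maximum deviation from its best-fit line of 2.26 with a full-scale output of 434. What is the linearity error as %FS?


Linearity error = (max deviation / full scale) * 100%.
Linearity = (2.26 / 434) * 100
Linearity = 0.521 %FS

0.521 %FS


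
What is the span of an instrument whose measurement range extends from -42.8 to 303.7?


Span = upper range - lower range.
Span = 303.7 - (-42.8)
Span = 346.5

346.5


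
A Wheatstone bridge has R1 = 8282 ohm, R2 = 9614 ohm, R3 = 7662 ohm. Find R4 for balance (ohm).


At balance: R1*R4 = R2*R3, so R4 = R2*R3/R1.
R4 = 9614 * 7662 / 8282
R4 = 73662468 / 8282
R4 = 8894.28 ohm

8894.28 ohm


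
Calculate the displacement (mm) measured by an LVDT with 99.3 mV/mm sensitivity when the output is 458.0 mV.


Displacement = Vout / sensitivity.
d = 458.0 / 99.3
d = 4.612 mm

4.612 mm


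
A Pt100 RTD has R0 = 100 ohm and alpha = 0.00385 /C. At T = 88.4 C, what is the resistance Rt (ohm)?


The RTD equation: Rt = R0 * (1 + alpha * T).
Rt = 100 * (1 + 0.00385 * 88.4)
Rt = 100 * (1 + 0.34034)
Rt = 100 * 1.34034
Rt = 134.034 ohm

134.034 ohm


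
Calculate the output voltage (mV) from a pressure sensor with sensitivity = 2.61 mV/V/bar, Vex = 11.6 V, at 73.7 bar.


Output = sensitivity * Vex * P.
Vout = 2.61 * 11.6 * 73.7
Vout = 30.276 * 73.7
Vout = 2231.34 mV

2231.34 mV


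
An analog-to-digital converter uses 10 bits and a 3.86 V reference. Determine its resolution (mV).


The resolution (LSB) of an ADC is Vref / 2^n.
LSB = 3.86 / 2^10
LSB = 3.86 / 1024
LSB = 0.00376953 V = 3.76953125 mV

3.76953125 mV


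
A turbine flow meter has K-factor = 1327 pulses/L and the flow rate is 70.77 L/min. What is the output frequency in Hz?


Frequency = K * Q / 60 (converting L/min to L/s).
f = 1327 * 70.77 / 60
f = 93911.79 / 60
f = 1565.2 Hz

1565.2 Hz


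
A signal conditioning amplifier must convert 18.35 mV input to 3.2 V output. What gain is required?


Gain = Vout / Vin (converting to same units).
G = 3.2 V / 18.35 mV
G = 3200.0 mV / 18.35 mV
G = 174.39

174.39


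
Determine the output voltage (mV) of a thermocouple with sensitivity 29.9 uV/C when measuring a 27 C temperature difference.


The thermocouple output V = sensitivity * dT.
V = 29.9 uV/C * 27 C
V = 807.3 uV
V = 0.807 mV

0.807 mV


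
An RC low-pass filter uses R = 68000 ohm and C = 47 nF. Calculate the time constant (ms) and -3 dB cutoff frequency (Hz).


Time constant: tau = R * C.
tau = 68000 * 4.70e-08 = 0.003196 s
tau = 3.196 ms
Cutoff frequency: fc = 1 / (2*pi*R*C).
fc = 1 / (2*pi*0.003196) = 49.8 Hz

tau = 3.196 ms, fc = 49.8 Hz


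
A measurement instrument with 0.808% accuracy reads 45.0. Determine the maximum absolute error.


Absolute error = (accuracy% / 100) * reading.
Error = (0.808 / 100) * 45.0
Error = 0.00808 * 45.0
Error = 0.3636

0.3636


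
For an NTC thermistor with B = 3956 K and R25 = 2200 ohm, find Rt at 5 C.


NTC thermistor equation: Rt = R25 * exp(B * (1/T - 1/T25)).
T in Kelvin: 278.15 K, T25 = 298.15 K
1/T - 1/T25 = 1/278.15 - 1/298.15 = 0.00024117
B * (1/T - 1/T25) = 3956 * 0.00024117 = 0.9541
Rt = 2200 * exp(0.9541) = 5711.7 ohm

5711.7 ohm


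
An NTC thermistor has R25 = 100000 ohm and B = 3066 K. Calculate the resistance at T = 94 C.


NTC thermistor equation: Rt = R25 * exp(B * (1/T - 1/T25)).
T in Kelvin: 367.15 K, T25 = 298.15 K
1/T - 1/T25 = 1/367.15 - 1/298.15 = -0.00063033
B * (1/T - 1/T25) = 3066 * -0.00063033 = -1.9326
Rt = 100000 * exp(-1.9326) = 14477.1 ohm

14477.1 ohm


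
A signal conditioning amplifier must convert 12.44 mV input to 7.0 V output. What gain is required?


Gain = Vout / Vin (converting to same units).
G = 7.0 V / 12.44 mV
G = 7000.0 mV / 12.44 mV
G = 562.7

562.7


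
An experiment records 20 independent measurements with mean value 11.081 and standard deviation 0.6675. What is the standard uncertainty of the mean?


The standard uncertainty for Type A evaluation is u = s / sqrt(n).
u = 0.6675 / sqrt(20)
u = 0.6675 / 4.4721
u = 0.1493

0.1493


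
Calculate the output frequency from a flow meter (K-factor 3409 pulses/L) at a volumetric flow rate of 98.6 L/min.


Frequency = K * Q / 60 (converting L/min to L/s).
f = 3409 * 98.6 / 60
f = 336127.4 / 60
f = 5602.12 Hz

5602.12 Hz


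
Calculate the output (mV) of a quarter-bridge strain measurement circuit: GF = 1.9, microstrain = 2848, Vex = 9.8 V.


Quarter bridge output: Vout = (GF * epsilon * Vex) / 4.
Vout = (1.9 * 2848e-6 * 9.8) / 4
Vout = 0.05302976 / 4 V
Vout = 0.01325744 V = 13.2574 mV

13.2574 mV


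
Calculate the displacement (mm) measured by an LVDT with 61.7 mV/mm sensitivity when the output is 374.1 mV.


Displacement = Vout / sensitivity.
d = 374.1 / 61.7
d = 6.063 mm

6.063 mm


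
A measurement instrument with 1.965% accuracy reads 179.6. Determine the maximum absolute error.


Absolute error = (accuracy% / 100) * reading.
Error = (1.965 / 100) * 179.6
Error = 0.01965 * 179.6
Error = 3.5291

3.5291


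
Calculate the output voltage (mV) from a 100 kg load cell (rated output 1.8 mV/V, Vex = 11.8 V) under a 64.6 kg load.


Vout = rated_output * Vex * (load / capacity).
Vout = 1.8 * 11.8 * (64.6 / 100)
Vout = 1.8 * 11.8 * 0.646
Vout = 13.721 mV

13.721 mV


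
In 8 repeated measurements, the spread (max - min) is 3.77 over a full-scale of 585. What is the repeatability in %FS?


Repeatability = (spread / full scale) * 100%.
R = (3.77 / 585) * 100
R = 0.644 %FS

0.644 %FS


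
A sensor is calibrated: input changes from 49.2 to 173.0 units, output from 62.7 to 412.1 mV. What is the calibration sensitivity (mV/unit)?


Sensitivity = (y2 - y1) / (x2 - x1).
S = (412.1 - 62.7) / (173.0 - 49.2)
S = 349.4 / 123.8
S = 2.8223 mV/unit

2.8223 mV/unit


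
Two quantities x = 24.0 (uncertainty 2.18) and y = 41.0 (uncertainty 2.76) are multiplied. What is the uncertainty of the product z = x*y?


For a product z = x*y, the relative uncertainty is:
uz/z = sqrt((ux/x)^2 + (uy/y)^2)
Relative uncertainties: ux/x = 2.18/24.0 = 0.090833
uy/y = 2.76/41.0 = 0.067317
z = 24.0 * 41.0 = 984.0
uz = 984.0 * sqrt(0.090833^2 + 0.067317^2) = 111.25

111.25


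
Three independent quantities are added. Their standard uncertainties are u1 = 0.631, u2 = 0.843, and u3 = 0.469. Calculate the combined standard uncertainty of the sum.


For a sum of independent quantities, uc = sqrt(u1^2 + u2^2 + u3^2).
uc = sqrt(0.631^2 + 0.843^2 + 0.469^2)
uc = sqrt(0.398161 + 0.710649 + 0.219961)
uc = 1.1527

1.1527


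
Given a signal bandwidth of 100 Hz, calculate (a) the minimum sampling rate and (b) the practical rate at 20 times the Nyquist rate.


By Nyquist theorem, fs_min = 2 * fmax.
fs_min = 2 * 100 = 200 Hz
Practical rate = 20 * fs_min = 20 * 200 = 4000 Hz

fs_min = 200 Hz, fs_practical = 4000 Hz


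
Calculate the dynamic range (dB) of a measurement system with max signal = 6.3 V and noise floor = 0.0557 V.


Dynamic range = 20 * log10(Vmax / Vnoise).
DR = 20 * log10(6.3 / 0.0557)
DR = 20 * log10(113.11)
DR = 41.07 dB

41.07 dB


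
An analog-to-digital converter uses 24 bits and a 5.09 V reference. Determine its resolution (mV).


The resolution (LSB) of an ADC is Vref / 2^n.
LSB = 5.09 / 2^24
LSB = 5.09 / 16777216
LSB = 3e-07 V = 0.00030339 mV

0.00030339 mV


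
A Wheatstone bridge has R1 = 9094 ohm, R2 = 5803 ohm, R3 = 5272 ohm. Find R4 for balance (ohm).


At balance: R1*R4 = R2*R3, so R4 = R2*R3/R1.
R4 = 5803 * 5272 / 9094
R4 = 30593416 / 9094
R4 = 3364.13 ohm

3364.13 ohm


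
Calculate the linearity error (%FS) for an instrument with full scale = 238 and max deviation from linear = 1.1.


Linearity error = (max deviation / full scale) * 100%.
Linearity = (1.1 / 238) * 100
Linearity = 0.462 %FS

0.462 %FS


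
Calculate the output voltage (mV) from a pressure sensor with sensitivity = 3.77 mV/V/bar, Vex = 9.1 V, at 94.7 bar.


Output = sensitivity * Vex * P.
Vout = 3.77 * 9.1 * 94.7
Vout = 34.307 * 94.7
Vout = 3248.87 mV

3248.87 mV


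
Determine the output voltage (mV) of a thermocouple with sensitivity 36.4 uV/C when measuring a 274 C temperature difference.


The thermocouple output V = sensitivity * dT.
V = 36.4 uV/C * 274 C
V = 9973.6 uV
V = 9.974 mV

9.974 mV


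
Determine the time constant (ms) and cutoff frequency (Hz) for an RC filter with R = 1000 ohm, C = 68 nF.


Time constant: tau = R * C.
tau = 1000 * 6.80e-08 = 6.8e-05 s
tau = 0.068 ms
Cutoff frequency: fc = 1 / (2*pi*R*C).
fc = 1 / (2*pi*6.8e-05) = 2340.51 Hz

tau = 0.068 ms, fc = 2340.51 Hz


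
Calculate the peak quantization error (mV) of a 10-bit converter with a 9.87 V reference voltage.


The maximum quantization error is +/- LSB/2.
LSB = Vref / 2^n = 9.87 / 1024 = 0.00963867 V
Max error = LSB / 2 = 0.00963867 / 2 = 0.00481934 V
Max error = 4.8193 mV

4.8193 mV


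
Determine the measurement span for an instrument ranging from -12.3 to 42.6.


Span = upper range - lower range.
Span = 42.6 - (-12.3)
Span = 54.9

54.9


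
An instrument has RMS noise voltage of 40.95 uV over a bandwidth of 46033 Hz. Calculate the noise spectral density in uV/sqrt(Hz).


Noise spectral density = Vrms / sqrt(BW).
NSD = 40.95 / sqrt(46033)
NSD = 40.95 / 214.553
NSD = 0.1909 uV/sqrt(Hz)

0.1909 uV/sqrt(Hz)


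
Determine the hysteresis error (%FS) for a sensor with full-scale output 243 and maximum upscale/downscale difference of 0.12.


Hysteresis = (max difference / full scale) * 100%.
H = (0.12 / 243) * 100
H = 0.049 %FS

0.049 %FS


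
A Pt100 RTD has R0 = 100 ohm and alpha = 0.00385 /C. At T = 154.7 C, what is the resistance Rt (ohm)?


The RTD equation: Rt = R0 * (1 + alpha * T).
Rt = 100 * (1 + 0.00385 * 154.7)
Rt = 100 * (1 + 0.595595)
Rt = 100 * 1.595595
Rt = 159.559 ohm

159.559 ohm


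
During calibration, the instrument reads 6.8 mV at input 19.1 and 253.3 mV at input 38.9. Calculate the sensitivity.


Sensitivity = (y2 - y1) / (x2 - x1).
S = (253.3 - 6.8) / (38.9 - 19.1)
S = 246.5 / 19.8
S = 12.4495 mV/unit

12.4495 mV/unit


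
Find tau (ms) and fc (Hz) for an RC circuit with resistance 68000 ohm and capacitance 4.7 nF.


Time constant: tau = R * C.
tau = 68000 * 4.70e-09 = 0.0003196 s
tau = 0.3196 ms
Cutoff frequency: fc = 1 / (2*pi*R*C).
fc = 1 / (2*pi*0.0003196) = 497.98 Hz

tau = 0.3196 ms, fc = 497.98 Hz


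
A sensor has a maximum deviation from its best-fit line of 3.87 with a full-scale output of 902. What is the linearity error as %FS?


Linearity error = (max deviation / full scale) * 100%.
Linearity = (3.87 / 902) * 100
Linearity = 0.429 %FS

0.429 %FS


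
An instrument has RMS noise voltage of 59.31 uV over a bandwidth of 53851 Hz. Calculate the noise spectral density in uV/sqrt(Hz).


Noise spectral density = Vrms / sqrt(BW).
NSD = 59.31 / sqrt(53851)
NSD = 59.31 / 232.0582
NSD = 0.2556 uV/sqrt(Hz)

0.2556 uV/sqrt(Hz)


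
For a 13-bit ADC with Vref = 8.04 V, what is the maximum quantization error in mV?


The maximum quantization error is +/- LSB/2.
LSB = Vref / 2^n = 8.04 / 8192 = 0.00098145 V
Max error = LSB / 2 = 0.00098145 / 2 = 0.00049072 V
Max error = 0.4907 mV

0.4907 mV


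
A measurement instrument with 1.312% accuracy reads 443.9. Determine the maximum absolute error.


Absolute error = (accuracy% / 100) * reading.
Error = (1.312 / 100) * 443.9
Error = 0.01312 * 443.9
Error = 5.824

5.824


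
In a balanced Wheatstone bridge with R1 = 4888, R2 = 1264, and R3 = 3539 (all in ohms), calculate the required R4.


At balance: R1*R4 = R2*R3, so R4 = R2*R3/R1.
R4 = 1264 * 3539 / 4888
R4 = 4473296 / 4888
R4 = 915.16 ohm

915.16 ohm


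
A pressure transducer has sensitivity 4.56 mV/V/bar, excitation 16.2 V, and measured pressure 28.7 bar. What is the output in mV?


Output = sensitivity * Vex * P.
Vout = 4.56 * 16.2 * 28.7
Vout = 73.872 * 28.7
Vout = 2120.13 mV

2120.13 mV


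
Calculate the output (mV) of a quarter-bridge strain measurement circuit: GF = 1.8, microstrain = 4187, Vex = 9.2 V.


Quarter bridge output: Vout = (GF * epsilon * Vex) / 4.
Vout = (1.8 * 4187e-6 * 9.2) / 4
Vout = 0.06933672 / 4 V
Vout = 0.01733418 V = 17.3342 mV

17.3342 mV


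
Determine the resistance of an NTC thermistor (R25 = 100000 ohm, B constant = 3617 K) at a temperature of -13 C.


NTC thermistor equation: Rt = R25 * exp(B * (1/T - 1/T25)).
T in Kelvin: 260.15 K, T25 = 298.15 K
1/T - 1/T25 = 1/260.15 - 1/298.15 = 0.00048992
B * (1/T - 1/T25) = 3617 * 0.00048992 = 1.772
Rt = 100000 * exp(1.772) = 588284.1 ohm

588284.1 ohm


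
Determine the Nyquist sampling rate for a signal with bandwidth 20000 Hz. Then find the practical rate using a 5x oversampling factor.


By Nyquist theorem, fs_min = 2 * fmax.
fs_min = 2 * 20000 = 40000 Hz
Practical rate = 5 * fs_min = 5 * 40000 = 200000 Hz

fs_min = 40000 Hz, fs_practical = 200000 Hz


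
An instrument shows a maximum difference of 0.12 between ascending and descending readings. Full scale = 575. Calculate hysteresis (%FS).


Hysteresis = (max difference / full scale) * 100%.
H = (0.12 / 575) * 100
H = 0.021 %FS

0.021 %FS


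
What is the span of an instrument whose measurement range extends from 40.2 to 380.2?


Span = upper range - lower range.
Span = 380.2 - (40.2)
Span = 340.0

340.0


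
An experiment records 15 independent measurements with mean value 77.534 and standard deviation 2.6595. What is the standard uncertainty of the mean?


The standard uncertainty for Type A evaluation is u = s / sqrt(n).
u = 2.6595 / sqrt(15)
u = 2.6595 / 3.873
u = 0.6867

0.6867


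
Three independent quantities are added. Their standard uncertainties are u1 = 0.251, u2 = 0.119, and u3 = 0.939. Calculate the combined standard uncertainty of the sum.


For a sum of independent quantities, uc = sqrt(u1^2 + u2^2 + u3^2).
uc = sqrt(0.251^2 + 0.119^2 + 0.939^2)
uc = sqrt(0.063001 + 0.014161 + 0.881721)
uc = 0.9792

0.9792


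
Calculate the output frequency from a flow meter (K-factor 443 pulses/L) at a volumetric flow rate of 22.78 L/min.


Frequency = K * Q / 60 (converting L/min to L/s).
f = 443 * 22.78 / 60
f = 10091.54 / 60
f = 168.19 Hz

168.19 Hz


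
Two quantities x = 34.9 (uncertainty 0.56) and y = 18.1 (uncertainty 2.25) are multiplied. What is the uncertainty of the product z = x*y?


For a product z = x*y, the relative uncertainty is:
uz/z = sqrt((ux/x)^2 + (uy/y)^2)
Relative uncertainties: ux/x = 0.56/34.9 = 0.016046
uy/y = 2.25/18.1 = 0.124309
z = 34.9 * 18.1 = 631.7
uz = 631.7 * sqrt(0.016046^2 + 0.124309^2) = 79.176

79.176


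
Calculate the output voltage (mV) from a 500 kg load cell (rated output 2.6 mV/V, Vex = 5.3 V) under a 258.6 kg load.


Vout = rated_output * Vex * (load / capacity).
Vout = 2.6 * 5.3 * (258.6 / 500)
Vout = 2.6 * 5.3 * 0.5172
Vout = 7.127 mV

7.127 mV


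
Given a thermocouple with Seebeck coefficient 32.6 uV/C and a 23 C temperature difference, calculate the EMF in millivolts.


The thermocouple output V = sensitivity * dT.
V = 32.6 uV/C * 23 C
V = 749.8 uV
V = 0.75 mV

0.75 mV


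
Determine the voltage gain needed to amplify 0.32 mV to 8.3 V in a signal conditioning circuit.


Gain = Vout / Vin (converting to same units).
G = 8.3 V / 0.32 mV
G = 8300.0 mV / 0.32 mV
G = 25937.5

25937.5


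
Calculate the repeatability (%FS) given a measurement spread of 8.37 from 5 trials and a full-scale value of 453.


Repeatability = (spread / full scale) * 100%.
R = (8.37 / 453) * 100
R = 1.848 %FS

1.848 %FS


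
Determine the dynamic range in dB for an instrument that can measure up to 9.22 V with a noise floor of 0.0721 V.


Dynamic range = 20 * log10(Vmax / Vnoise).
DR = 20 * log10(9.22 / 0.0721)
DR = 20 * log10(127.88)
DR = 42.14 dB

42.14 dB


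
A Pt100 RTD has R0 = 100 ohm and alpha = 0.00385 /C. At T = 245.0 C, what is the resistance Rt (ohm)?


The RTD equation: Rt = R0 * (1 + alpha * T).
Rt = 100 * (1 + 0.00385 * 245.0)
Rt = 100 * (1 + 0.94325)
Rt = 100 * 1.94325
Rt = 194.325 ohm

194.325 ohm


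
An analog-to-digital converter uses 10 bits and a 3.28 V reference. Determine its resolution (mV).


The resolution (LSB) of an ADC is Vref / 2^n.
LSB = 3.28 / 2^10
LSB = 3.28 / 1024
LSB = 0.00320312 V = 3.203125 mV

3.203125 mV


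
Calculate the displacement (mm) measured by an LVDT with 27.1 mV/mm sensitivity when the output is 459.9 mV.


Displacement = Vout / sensitivity.
d = 459.9 / 27.1
d = 16.97 mm

16.97 mm


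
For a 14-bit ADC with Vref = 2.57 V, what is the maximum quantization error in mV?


The maximum quantization error is +/- LSB/2.
LSB = Vref / 2^n = 2.57 / 16384 = 0.00015686 V
Max error = LSB / 2 = 0.00015686 / 2 = 7.843e-05 V
Max error = 0.0784 mV

0.0784 mV


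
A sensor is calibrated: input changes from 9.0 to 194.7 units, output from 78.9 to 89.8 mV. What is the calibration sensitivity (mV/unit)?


Sensitivity = (y2 - y1) / (x2 - x1).
S = (89.8 - 78.9) / (194.7 - 9.0)
S = 10.9 / 185.7
S = 0.0587 mV/unit

0.0587 mV/unit
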